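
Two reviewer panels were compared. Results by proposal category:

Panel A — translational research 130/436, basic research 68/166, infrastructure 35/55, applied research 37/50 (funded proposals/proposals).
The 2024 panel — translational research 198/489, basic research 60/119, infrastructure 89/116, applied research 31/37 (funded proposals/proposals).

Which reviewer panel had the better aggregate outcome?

the 2024 panel

Translational research: Panel A 130/436 = 29.8%, the 2024 panel 198/489 = 40.5% → the 2024 panel
Basic research: Panel A 68/166 = 41.0%, the 2024 panel 60/119 = 50.4% → the 2024 panel
Infrastructure: Panel A 35/55 = 63.6%, the 2024 panel 89/116 = 76.7% → the 2024 panel
Applied research: Panel A 37/50 = 74.0%, the 2024 panel 31/37 = 83.8% → the 2024 panel
Overall: Panel A 270/707 = 38.2%, the 2024 panel 378/761 = 49.7% → the 2024 panel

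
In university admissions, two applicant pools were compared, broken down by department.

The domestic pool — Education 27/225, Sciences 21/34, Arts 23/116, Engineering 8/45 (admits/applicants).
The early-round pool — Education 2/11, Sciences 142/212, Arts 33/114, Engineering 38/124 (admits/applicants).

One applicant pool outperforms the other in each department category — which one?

Education: the domestic pool 27/225 = 12.0%, the early-round pool 2/11 = 18.2% → the early-round pool
Sciences: the domestic pool 21/34 = 61.8%, the early-round pool 142/212 = 67.0% → the early-round pool
Arts: the domestic pool 23/116 = 19.8%, the early-round pool 33/114 = 28.9% → the early-round pool
Engineering: the domestic pool 8/45 = 17.8%, the early-round pool 38/124 = 30.6% → the early-round pool
The early-round pool has the higher rate in all 4 groups.

the early-round pool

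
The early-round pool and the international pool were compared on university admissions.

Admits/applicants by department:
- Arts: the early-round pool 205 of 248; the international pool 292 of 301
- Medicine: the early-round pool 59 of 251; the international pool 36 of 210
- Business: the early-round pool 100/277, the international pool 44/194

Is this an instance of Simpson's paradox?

No

Arts: the early-round pool 205/248 = 82.7%, the international pool 292/301 = 97.0% → the international pool
Medicine: the early-round pool 59/251 = 23.5%, the international pool 36/210 = 17.1% → the early-round pool
Business: the early-round pool 100/277 = 36.1%, the international pool 44/194 = 22.7% → the early-round pool
Overall: the early-round pool 364/776 = 46.9%, the international pool 372/705 = 52.8% → the international pool
Neither sweeps: the early-round pool wins 2 of 3 groups, the international pool wins 1. The international pool wins overall but not every group — no Simpson reversal.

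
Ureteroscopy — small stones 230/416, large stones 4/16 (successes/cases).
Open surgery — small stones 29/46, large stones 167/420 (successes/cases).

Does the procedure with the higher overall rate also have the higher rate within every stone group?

No

Small stones: ureteroscopy 230/416 = 55.3%, open surgery 29/46 = 63.0% → open surgery
Large stones: ureteroscopy 4/16 = 25.0%, open surgery 167/420 = 39.8% → open surgery
Overall: ureteroscopy 234/432 = 54.2%, open surgery 196/466 = 42.1% → ureteroscopy
Open surgery wins each stone group but ureteroscopy wins overall — the comparison reverses. Open surgery's cases skew toward large stones, which has a lower base rate.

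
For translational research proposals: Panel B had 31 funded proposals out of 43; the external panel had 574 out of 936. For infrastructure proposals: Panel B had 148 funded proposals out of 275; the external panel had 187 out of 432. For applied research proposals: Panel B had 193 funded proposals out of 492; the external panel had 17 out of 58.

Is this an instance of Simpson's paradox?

Translational research: Panel B 31/43 = 72.1%, the external panel 574/936 = 61.3% → Panel B
Infrastructure: Panel B 148/275 = 53.8%, the external panel 187/432 = 43.3% → Panel B
Applied research: Panel B 193/492 = 39.2%, the external panel 17/58 = 29.3% → Panel B
Overall: Panel B 372/810 = 45.9%, the external panel 778/1426 = 54.6% → the external panel
Panel B wins each proposal group but the external panel wins overall — the comparison reverses. Panel B's proposals skew toward applied research, which has a lower base rate.

Yes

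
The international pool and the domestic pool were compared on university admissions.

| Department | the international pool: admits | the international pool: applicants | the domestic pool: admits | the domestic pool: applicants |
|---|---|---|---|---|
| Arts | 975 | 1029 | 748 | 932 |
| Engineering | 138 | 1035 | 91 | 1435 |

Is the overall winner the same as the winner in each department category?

Yes

Arts: the international pool 975/1029 = 94.8%, the domestic pool 748/932 = 80.3% → the international pool
Engineering: the international pool 138/1035 = 13.3%, the domestic pool 91/1435 = 6.3% → the international pool
Overall: the international pool 1113/2064 = 53.9%, the domestic pool 839/2367 = 35.4% → the international pool
The international pool wins overall and in every department group — no reversal.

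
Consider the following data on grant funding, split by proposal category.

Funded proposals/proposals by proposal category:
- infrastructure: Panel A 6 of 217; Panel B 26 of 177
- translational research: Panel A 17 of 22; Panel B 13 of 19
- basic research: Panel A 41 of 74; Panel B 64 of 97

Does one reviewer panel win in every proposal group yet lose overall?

No

Infrastructure: Panel A 6/217 = 2.8%, Panel B 26/177 = 14.7% → Panel B
Translational research: Panel A 17/22 = 77.3%, Panel B 13/19 = 68.4% → Panel A
Basic research: Panel A 41/74 = 55.4%, Panel B 64/97 = 66.0% → Panel B
Overall: Panel A 64/313 = 20.4%, Panel B 103/293 = 35.2% → Panel B
Neither sweeps: Panel A wins 1 of 3 groups, Panel B wins 2. Panel B wins overall but not every group — no Simpson reversal.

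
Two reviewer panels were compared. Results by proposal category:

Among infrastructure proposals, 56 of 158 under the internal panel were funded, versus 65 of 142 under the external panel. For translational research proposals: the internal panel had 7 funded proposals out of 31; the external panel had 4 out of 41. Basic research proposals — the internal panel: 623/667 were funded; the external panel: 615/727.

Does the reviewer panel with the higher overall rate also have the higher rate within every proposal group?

Infrastructure: the internal panel 56/158 = 35.4%, the external panel 65/142 = 45.8% → the external panel
Translational research: the internal panel 7/31 = 22.6%, the external panel 4/41 = 9.8% → the internal panel
Basic research: the internal panel 623/667 = 93.4%, the external panel 615/727 = 84.6% → the internal panel
Overall: the internal panel 686/856 = 80.1%, the external panel 684/910 = 75.2% → the internal panel
Neither sweeps: the internal panel wins 2 of 3 groups, the external panel wins 1. The internal panel wins overall but not every group — no Simpson reversal.

No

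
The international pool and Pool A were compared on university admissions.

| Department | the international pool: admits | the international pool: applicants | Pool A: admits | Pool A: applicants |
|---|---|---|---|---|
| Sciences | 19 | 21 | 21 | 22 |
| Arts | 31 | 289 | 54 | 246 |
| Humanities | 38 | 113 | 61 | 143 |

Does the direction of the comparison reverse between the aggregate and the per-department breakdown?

No

Sciences: the international pool 19/21 = 90.5%, Pool A 21/22 = 95.5% → Pool A
Arts: the international pool 31/289 = 10.7%, Pool A 54/246 = 22.0% → Pool A
Humanities: the international pool 38/113 = 33.6%, Pool A 61/143 = 42.7% → Pool A
Overall: the international pool 88/423 = 20.8%, Pool A 136/411 = 33.1% → Pool A
Pool A wins overall and in every department group — no reversal.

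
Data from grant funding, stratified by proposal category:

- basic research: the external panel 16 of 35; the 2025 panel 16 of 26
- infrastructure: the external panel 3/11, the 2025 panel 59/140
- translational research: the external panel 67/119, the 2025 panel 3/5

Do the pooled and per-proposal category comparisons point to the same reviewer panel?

No

Basic research: the external panel 16/35 = 45.7%, the 2025 panel 16/26 = 61.5% → the 2025 panel
Infrastructure: the external panel 3/11 = 27.3%, the 2025 panel 59/140 = 42.1% → the 2025 panel
Translational research: the external panel 67/119 = 56.3%, the 2025 panel 3/5 = 60.0% → the 2025 panel
Overall: the external panel 86/165 = 52.1%, the 2025 panel 78/171 = 45.6% → the external panel
The 2025 panel wins each proposal group but the external panel wins overall — the comparison reverses. The 2025 panel's proposals skew toward infrastructure, which has a lower base rate.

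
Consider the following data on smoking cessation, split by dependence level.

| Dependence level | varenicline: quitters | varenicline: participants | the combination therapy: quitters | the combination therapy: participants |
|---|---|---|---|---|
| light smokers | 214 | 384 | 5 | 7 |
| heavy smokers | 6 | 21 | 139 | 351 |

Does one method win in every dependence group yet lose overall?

Light smokers: varenicline 214/384 = 55.7%, the combination therapy 5/7 = 71.4% → the combination therapy
Heavy smokers: varenicline 6/21 = 28.6%, the combination therapy 139/351 = 39.6% → the combination therapy
Overall: varenicline 220/405 = 54.3%, the combination therapy 144/358 = 40.2% → varenicline
The combination therapy wins each dependence group but varenicline wins overall — the comparison reverses. The combination therapy's participants skew toward heavy smokers, which has a lower base rate.

Yes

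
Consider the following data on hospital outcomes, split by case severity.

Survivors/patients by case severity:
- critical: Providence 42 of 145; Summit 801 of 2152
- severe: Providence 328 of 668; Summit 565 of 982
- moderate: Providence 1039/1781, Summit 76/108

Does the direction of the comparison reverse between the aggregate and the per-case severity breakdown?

Yes

Critical: Providence 42/145 = 29.0%, Summit 801/2152 = 37.2% → Summit
Severe: Providence 328/668 = 49.1%, Summit 565/982 = 57.5% → Summit
Moderate: Providence 1039/1781 = 58.3%, Summit 76/108 = 70.4% → Summit
Overall: Providence 1409/2594 = 54.3%, Summit 1442/3242 = 44.5% → Providence
Summit wins each case group but Providence wins overall — the comparison reverses. Summit's patients skew toward critical, which has a lower base rate.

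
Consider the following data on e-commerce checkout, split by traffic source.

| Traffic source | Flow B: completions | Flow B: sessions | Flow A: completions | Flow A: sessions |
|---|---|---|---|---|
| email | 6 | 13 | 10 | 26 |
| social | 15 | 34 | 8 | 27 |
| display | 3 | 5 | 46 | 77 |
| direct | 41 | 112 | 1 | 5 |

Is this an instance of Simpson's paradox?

Yes

Email: Flow B 6/13 = 46.2%, Flow A 10/26 = 38.5% → Flow B
Social: Flow B 15/34 = 44.1%, Flow A 8/27 = 29.6% → Flow B
Display: Flow B 3/5 = 60.0%, Flow A 46/77 = 59.7% → Flow B
Direct: Flow B 41/112 = 36.6%, Flow A 1/5 = 20.0% → Flow B
Overall: Flow B 65/164 = 39.6%, Flow A 65/135 = 48.1% → Flow A
Flow B wins each traffic group but Flow A wins overall — the comparison reverses. Flow B's sessions skew toward direct, which has a lower base rate.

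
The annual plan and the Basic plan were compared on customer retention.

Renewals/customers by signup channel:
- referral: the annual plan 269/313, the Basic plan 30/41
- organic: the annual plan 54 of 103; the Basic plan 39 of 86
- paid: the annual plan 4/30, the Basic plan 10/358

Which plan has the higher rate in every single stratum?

the annual plan

Referral: the annual plan 269/313 = 85.9%, the Basic plan 30/41 = 73.2% → the annual plan
Organic: the annual plan 54/103 = 52.4%, the Basic plan 39/86 = 45.3% → the annual plan
Paid: the annual plan 4/30 = 13.3%, the Basic plan 10/358 = 2.8% → the annual plan
The annual plan has the higher rate in all 3 groups.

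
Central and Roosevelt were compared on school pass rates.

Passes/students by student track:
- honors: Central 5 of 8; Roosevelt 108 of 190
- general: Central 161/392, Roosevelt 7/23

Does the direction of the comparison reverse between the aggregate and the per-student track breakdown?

Yes

Honors: Central 5/8 = 62.5%, Roosevelt 108/190 = 56.8% → Central
General: Central 161/392 = 41.1%, Roosevelt 7/23 = 30.4% → Central
Overall: Central 166/400 = 41.5%, Roosevelt 115/213 = 54.0% → Roosevelt
Central wins each student group but Roosevelt wins overall — the comparison reverses. Central's students skew toward general, which has a lower base rate.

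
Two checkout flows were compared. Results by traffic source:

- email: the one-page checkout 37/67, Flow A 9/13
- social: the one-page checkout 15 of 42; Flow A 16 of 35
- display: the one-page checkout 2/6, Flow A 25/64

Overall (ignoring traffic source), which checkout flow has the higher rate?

Email: the one-page checkout 37/67 = 55.2%, Flow A 9/13 = 69.2% → Flow A
Social: the one-page checkout 15/42 = 35.7%, Flow A 16/35 = 45.7% → Flow A
Display: the one-page checkout 2/6 = 33.3%, Flow A 25/64 = 39.1% → Flow A
Overall: the one-page checkout 54/115 = 47.0%, Flow A 50/112 = 44.6% → the one-page checkout
(Flow A wins every traffic group but the one-page checkout wins overall — Flow A's sessions skew toward the low-rate display group.)

the one-page checkout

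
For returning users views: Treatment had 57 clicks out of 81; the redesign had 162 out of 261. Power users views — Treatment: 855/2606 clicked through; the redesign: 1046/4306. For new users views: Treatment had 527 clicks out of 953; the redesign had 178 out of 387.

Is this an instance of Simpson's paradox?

Returning users: Treatment 57/81 = 70.4%, the redesign 162/261 = 62.1% → Treatment
Power users: Treatment 855/2606 = 32.8%, the redesign 1046/4306 = 24.3% → Treatment
New users: Treatment 527/953 = 55.3%, the redesign 178/387 = 46.0% → Treatment
Overall: Treatment 1439/3640 = 39.5%, the redesign 1386/4954 = 28.0% → Treatment
Treatment wins overall and in every user group — no reversal.

No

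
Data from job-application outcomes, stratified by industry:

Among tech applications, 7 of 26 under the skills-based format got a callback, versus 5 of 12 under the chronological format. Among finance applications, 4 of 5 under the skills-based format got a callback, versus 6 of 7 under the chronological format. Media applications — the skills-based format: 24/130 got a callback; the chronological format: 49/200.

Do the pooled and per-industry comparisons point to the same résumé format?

Yes

Tech: the skills-based format 7/26 = 26.9%, the chronological format 5/12 = 41.7% → the chronological format
Finance: the skills-based format 4/5 = 80.0%, the chronological format 6/7 = 85.7% → the chronological format
Media: the skills-based format 24/130 = 18.5%, the chronological format 49/200 = 24.5% → the chronological format
Overall: the skills-based format 35/161 = 21.7%, the chronological format 60/219 = 27.4% → the chronological format
The chronological format wins overall and in every industry group — no reversal.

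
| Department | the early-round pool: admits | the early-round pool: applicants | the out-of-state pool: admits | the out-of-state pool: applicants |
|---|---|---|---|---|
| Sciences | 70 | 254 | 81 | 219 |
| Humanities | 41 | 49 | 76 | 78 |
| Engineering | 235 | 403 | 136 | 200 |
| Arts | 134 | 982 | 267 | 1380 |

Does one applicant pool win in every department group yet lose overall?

Sciences: the early-round pool 70/254 = 27.6%, the out-of-state pool 81/219 = 37.0% → the out-of-state pool
Humanities: the early-round pool 41/49 = 83.7%, the out-of-state pool 76/78 = 97.4% → the out-of-state pool
Engineering: the early-round pool 235/403 = 58.3%, the out-of-state pool 136/200 = 68.0% → the out-of-state pool
Arts: the early-round pool 134/982 = 13.6%, the out-of-state pool 267/1380 = 19.3% → the out-of-state pool
Overall: the early-round pool 480/1688 = 28.4%, the out-of-state pool 560/1877 = 29.8% → the out-of-state pool
The out-of-state pool wins overall and in every department group — no reversal.

No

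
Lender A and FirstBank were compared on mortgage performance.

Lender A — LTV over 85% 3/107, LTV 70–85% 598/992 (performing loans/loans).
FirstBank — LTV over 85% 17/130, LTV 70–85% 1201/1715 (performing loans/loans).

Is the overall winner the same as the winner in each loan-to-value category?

LTV over 85%: Lender A 3/107 = 2.8%, FirstBank 17/130 = 13.1% → FirstBank
LTV 70–85%: Lender A 598/992 = 60.3%, FirstBank 1201/1715 = 70.0% → FirstBank
Overall: Lender A 601/1099 = 54.7%, FirstBank 1218/1845 = 66.0% → FirstBank
FirstBank wins overall and in every loan-to-value group — no reversal.

Yes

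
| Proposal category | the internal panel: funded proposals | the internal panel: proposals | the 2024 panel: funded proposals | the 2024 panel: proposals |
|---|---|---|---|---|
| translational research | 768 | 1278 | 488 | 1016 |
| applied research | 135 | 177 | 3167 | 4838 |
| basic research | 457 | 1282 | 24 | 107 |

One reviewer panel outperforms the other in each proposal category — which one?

Translational research: the internal panel 768/1278 = 60.1%, the 2024 panel 488/1016 = 48.0% → the internal panel
Applied research: the internal panel 135/177 = 76.3%, the 2024 panel 3167/4838 = 65.5% → the internal panel
Basic research: the internal panel 457/1282 = 35.6%, the 2024 panel 24/107 = 22.4% → the internal panel
The internal panel has the higher rate in all 3 groups.

the internal panel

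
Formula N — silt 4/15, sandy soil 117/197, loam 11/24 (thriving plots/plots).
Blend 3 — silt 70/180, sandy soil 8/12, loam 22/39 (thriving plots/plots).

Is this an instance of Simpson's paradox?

Silt: Formula N 4/15 = 26.7%, Blend 3 70/180 = 38.9% → Blend 3
Sandy soil: Formula N 117/197 = 59.4%, Blend 3 8/12 = 66.7% → Blend 3
Loam: Formula N 11/24 = 45.8%, Blend 3 22/39 = 56.4% → Blend 3
Overall: Formula N 132/236 = 55.9%, Blend 3 100/231 = 43.3% → Formula N
Blend 3 wins each soil group but Formula N wins overall — the comparison reverses. Blend 3's plots skew toward silt, which has a lower base rate.

Yes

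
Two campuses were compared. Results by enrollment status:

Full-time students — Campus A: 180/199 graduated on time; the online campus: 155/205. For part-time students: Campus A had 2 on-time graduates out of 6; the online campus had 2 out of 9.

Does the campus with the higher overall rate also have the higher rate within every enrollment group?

Yes

Full-time: Campus A 180/199 = 90.5%, the online campus 155/205 = 75.6% → Campus A
Part-time: Campus A 2/6 = 33.3%, the online campus 2/9 = 22.2% → Campus A
Overall: Campus A 182/205 = 88.8%, the online campus 157/214 = 73.4% → Campus A
Campus A wins overall and in every enrollment group — no reversal.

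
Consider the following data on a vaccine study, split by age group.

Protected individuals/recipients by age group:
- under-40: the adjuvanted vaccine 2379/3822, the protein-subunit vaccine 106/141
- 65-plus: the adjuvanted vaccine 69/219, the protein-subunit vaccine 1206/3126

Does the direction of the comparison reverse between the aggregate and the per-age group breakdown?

Under-40: the adjuvanted vaccine 2379/3822 = 62.2%, the protein-subunit vaccine 106/141 = 75.2% → the protein-subunit vaccine
65-plus: the adjuvanted vaccine 69/219 = 31.5%, the protein-subunit vaccine 1206/3126 = 38.6% → the protein-subunit vaccine
Overall: the adjuvanted vaccine 2448/4041 = 60.6%, the protein-subunit vaccine 1312/3267 = 40.2% → the adjuvanted vaccine
The protein-subunit vaccine wins each age group but the adjuvanted vaccine wins overall — the comparison reverses. The protein-subunit vaccine's recipients skew toward 65-plus, which has a lower base rate.

Yes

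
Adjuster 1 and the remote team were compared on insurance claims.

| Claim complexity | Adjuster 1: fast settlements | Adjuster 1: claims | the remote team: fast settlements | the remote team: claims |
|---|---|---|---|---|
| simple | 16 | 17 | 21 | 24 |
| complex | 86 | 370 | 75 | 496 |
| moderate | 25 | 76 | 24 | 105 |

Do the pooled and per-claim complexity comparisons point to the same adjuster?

Yes

Simple: Adjuster 1 16/17 = 94.1%, the remote team 21/24 = 87.5% → Adjuster 1
Complex: Adjuster 1 86/370 = 23.2%, the remote team 75/496 = 15.1% → Adjuster 1
Moderate: Adjuster 1 25/76 = 32.9%, the remote team 24/105 = 22.9% → Adjuster 1
Overall: Adjuster 1 127/463 = 27.4%, the remote team 120/625 = 19.2% → Adjuster 1
Adjuster 1 wins overall and in every claim group — no reversal.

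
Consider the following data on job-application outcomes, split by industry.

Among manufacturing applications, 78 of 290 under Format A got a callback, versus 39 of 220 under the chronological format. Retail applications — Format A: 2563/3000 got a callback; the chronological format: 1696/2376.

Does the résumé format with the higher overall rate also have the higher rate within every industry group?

Manufacturing: Format A 78/290 = 26.9%, the chronological format 39/220 = 17.7% → Format A
Retail: Format A 2563/3000 = 85.4%, the chronological format 1696/2376 = 71.4% → Format A
Overall: Format A 2641/3290 = 80.3%, the chronological format 1735/2596 = 66.8% → Format A
Format A wins overall and in every industry group — no reversal.

Yes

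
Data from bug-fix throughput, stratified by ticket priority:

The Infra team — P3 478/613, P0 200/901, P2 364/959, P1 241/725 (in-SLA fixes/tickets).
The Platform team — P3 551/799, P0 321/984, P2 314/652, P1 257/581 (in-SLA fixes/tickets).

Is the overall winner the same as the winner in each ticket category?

P3: the Infra team 478/613 = 78.0%, the Platform team 551/799 = 69.0% → the Infra team
P0: the Infra team 200/901 = 22.2%, the Platform team 321/984 = 32.6% → the Platform team
P2: the Infra team 364/959 = 38.0%, the Platform team 314/652 = 48.2% → the Platform team
P1: the Infra team 241/725 = 33.2%, the Platform team 257/581 = 44.2% → the Platform team
Overall: the Infra team 1283/3198 = 40.1%, the Platform team 1443/3016 = 47.8% → the Platform team
Neither sweeps: the Infra team wins 1 of 4 groups, the Platform team wins 3. The Platform team wins overall but not every group — no Simpson reversal.

No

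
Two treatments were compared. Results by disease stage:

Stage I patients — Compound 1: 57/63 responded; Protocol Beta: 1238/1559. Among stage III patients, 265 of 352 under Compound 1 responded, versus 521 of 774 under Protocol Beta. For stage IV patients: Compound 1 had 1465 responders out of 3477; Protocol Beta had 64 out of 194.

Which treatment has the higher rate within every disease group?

Compound 1

Stage I: Compound 1 57/63 = 90.5%, Protocol Beta 1238/1559 = 79.4% → Compound 1
Stage III: Compound 1 265/352 = 75.3%, Protocol Beta 521/774 = 67.3% → Compound 1
Stage IV: Compound 1 1465/3477 = 42.1%, Protocol Beta 64/194 = 33.0% → Compound 1
Compound 1 has the higher rate in all 3 groups.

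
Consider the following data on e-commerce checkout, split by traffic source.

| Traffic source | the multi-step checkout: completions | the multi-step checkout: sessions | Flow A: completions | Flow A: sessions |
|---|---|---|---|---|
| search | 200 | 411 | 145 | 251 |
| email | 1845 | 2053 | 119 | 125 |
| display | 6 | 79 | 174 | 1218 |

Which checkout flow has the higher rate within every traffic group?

Flow A

Search: the multi-step checkout 200/411 = 48.7%, Flow A 145/251 = 57.8% → Flow A
Email: the multi-step checkout 1845/2053 = 89.9%, Flow A 119/125 = 95.2% → Flow A
Display: the multi-step checkout 6/79 = 7.6%, Flow A 174/1218 = 14.3% → Flow A
Flow A has the higher rate in all 3 groups.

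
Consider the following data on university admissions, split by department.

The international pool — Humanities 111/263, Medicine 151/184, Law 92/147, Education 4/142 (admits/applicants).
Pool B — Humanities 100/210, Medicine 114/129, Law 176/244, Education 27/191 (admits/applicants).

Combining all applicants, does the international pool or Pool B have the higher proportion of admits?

Humanities: the international pool 111/263 = 42.2%, Pool B 100/210 = 47.6% → Pool B
Medicine: the international pool 151/184 = 82.1%, Pool B 114/129 = 88.4% → Pool B
Law: the international pool 92/147 = 62.6%, Pool B 176/244 = 72.1% → Pool B
Education: the international pool 4/142 = 2.8%, Pool B 27/191 = 14.1% → Pool B
Overall: the international pool 358/736 = 48.6%, Pool B 417/774 = 53.9% → Pool B

Pool B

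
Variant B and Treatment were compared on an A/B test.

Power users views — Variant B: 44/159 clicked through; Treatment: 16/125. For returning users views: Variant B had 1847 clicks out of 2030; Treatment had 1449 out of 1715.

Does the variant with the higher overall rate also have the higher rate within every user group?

Power users: Variant B 44/159 = 27.7%, Treatment 16/125 = 12.8% → Variant B
Returning users: Variant B 1847/2030 = 91.0%, Treatment 1449/1715 = 84.5% → Variant B
Overall: Variant B 1891/2189 = 86.4%, Treatment 1465/1840 = 79.6% → Variant B
Variant B wins overall and in every user group — no reversal.

Yes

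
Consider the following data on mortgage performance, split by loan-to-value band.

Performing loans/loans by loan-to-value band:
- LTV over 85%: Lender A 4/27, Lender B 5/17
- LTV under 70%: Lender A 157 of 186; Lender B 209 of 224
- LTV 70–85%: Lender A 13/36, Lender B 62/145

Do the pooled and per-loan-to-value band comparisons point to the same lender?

LTV over 85%: Lender A 4/27 = 14.8%, Lender B 5/17 = 29.4% → Lender B
LTV under 70%: Lender A 157/186 = 84.4%, Lender B 209/224 = 93.3% → Lender B
LTV 70–85%: Lender A 13/36 = 36.1%, Lender B 62/145 = 42.8% → Lender B
Overall: Lender A 174/249 = 69.9%, Lender B 276/386 = 71.5% → Lender B
Lender B wins overall and in every loan-to-value group — no reversal.

Yes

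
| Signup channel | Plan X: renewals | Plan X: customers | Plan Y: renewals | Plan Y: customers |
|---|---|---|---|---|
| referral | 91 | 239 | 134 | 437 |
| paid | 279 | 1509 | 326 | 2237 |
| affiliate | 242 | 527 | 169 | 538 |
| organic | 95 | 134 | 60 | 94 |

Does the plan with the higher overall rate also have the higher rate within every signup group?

Referral: Plan X 91/239 = 38.1%, Plan Y 134/437 = 30.7% → Plan X
Paid: Plan X 279/1509 = 18.5%, Plan Y 326/2237 = 14.6% → Plan X
Affiliate: Plan X 242/527 = 45.9%, Plan Y 169/538 = 31.4% → Plan X
Organic: Plan X 95/134 = 70.9%, Plan Y 60/94 = 63.8% → Plan X
Overall: Plan X 707/2409 = 29.3%, Plan Y 689/3306 = 20.8% → Plan X
Plan X wins overall and in every signup group — no reversal.

Yes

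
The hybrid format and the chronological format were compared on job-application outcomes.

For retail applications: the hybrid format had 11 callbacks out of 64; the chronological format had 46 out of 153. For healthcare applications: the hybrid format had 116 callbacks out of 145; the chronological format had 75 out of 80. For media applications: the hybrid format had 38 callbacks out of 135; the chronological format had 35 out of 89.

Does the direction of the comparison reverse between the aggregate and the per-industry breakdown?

Retail: the hybrid format 11/64 = 17.2%, the chronological format 46/153 = 30.1% → the chronological format
Healthcare: the hybrid format 116/145 = 80.0%, the chronological format 75/80 = 93.8% → the chronological format
Media: the hybrid format 38/135 = 28.1%, the chronological format 35/89 = 39.3% → the chronological format
Overall: the hybrid format 165/344 = 48.0%, the chronological format 156/322 = 48.4% → the chronological format
The chronological format wins overall and in every industry group — no reversal.

No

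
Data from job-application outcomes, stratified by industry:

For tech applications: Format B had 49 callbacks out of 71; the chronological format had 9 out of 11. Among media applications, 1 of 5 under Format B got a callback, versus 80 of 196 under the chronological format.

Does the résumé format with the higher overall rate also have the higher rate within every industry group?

No

Tech: Format B 49/71 = 69.0%, the chronological format 9/11 = 81.8% → the chronological format
Media: Format B 1/5 = 20.0%, the chronological format 80/196 = 40.8% → the chronological format
Overall: Format B 50/76 = 65.8%, the chronological format 89/207 = 43.0% → Format B
The chronological format wins each industry group but Format B wins overall — the comparison reverses. The chronological format's applications skew toward media, which has a lower base rate.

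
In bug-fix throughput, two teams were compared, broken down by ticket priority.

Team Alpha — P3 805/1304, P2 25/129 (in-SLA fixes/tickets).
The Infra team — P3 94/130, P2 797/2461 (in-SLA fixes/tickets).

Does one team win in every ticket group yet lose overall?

P3: Team Alpha 805/1304 = 61.7%, the Infra team 94/130 = 72.3% → the Infra team
P2: Team Alpha 25/129 = 19.4%, the Infra team 797/2461 = 32.4% → the Infra team
Overall: Team Alpha 830/1433 = 57.9%, the Infra team 891/2591 = 34.4% → Team Alpha
The Infra team wins each ticket group but Team Alpha wins overall — the comparison reverses. The Infra team's tickets skew toward P2, which has a lower base rate.

Yes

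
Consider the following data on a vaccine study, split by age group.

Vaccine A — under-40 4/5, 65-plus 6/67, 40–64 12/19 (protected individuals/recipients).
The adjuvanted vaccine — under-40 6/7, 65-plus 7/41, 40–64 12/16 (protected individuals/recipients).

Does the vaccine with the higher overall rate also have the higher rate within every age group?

Under-40: Vaccine A 4/5 = 80.0%, the adjuvanted vaccine 6/7 = 85.7% → the adjuvanted vaccine
65-plus: Vaccine A 6/67 = 9.0%, the adjuvanted vaccine 7/41 = 17.1% → the adjuvanted vaccine
40–64: Vaccine A 12/19 = 63.2%, the adjuvanted vaccine 12/16 = 75.0% → the adjuvanted vaccine
Overall: Vaccine A 22/91 = 24.2%, the adjuvanted vaccine 25/64 = 39.1% → the adjuvanted vaccine
The adjuvanted vaccine wins overall and in every age group — no reversal.

Yes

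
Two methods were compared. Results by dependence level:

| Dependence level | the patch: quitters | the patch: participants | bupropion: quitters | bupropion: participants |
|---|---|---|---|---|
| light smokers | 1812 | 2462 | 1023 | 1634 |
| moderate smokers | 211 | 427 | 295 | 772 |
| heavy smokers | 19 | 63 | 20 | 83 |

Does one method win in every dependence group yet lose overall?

No

Light smokers: the patch 1812/2462 = 73.6%, bupropion 1023/1634 = 62.6% → the patch
Moderate smokers: the patch 211/427 = 49.4%, bupropion 295/772 = 38.2% → the patch
Heavy smokers: the patch 19/63 = 30.2%, bupropion 20/83 = 24.1% → the patch
Overall: the patch 2042/2952 = 69.2%, bupropion 1338/2489 = 53.8% → the patch
The patch wins overall and in every dependence group — no reversal.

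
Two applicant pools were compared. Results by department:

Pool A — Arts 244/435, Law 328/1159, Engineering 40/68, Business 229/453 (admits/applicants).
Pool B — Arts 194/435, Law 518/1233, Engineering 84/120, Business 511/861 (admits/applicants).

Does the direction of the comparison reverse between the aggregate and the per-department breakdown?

Arts: Pool A 244/435 = 56.1%, Pool B 194/435 = 44.6% → Pool A
Law: Pool A 328/1159 = 28.3%, Pool B 518/1233 = 42.0% → Pool B
Engineering: Pool A 40/68 = 58.8%, Pool B 84/120 = 70.0% → Pool B
Business: Pool A 229/453 = 50.6%, Pool B 511/861 = 59.3% → Pool B
Overall: Pool A 841/2115 = 39.8%, Pool B 1307/2649 = 49.3% → Pool B
Neither sweeps: Pool A wins 1 of 4 groups, Pool B wins 3. Pool B wins overall but not every group — no Simpson reversal.

No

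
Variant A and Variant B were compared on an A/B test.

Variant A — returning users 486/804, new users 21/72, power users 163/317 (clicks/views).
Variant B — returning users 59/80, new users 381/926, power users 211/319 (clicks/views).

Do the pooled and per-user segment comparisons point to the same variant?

Returning users: Variant A 486/804 = 60.4%, Variant B 59/80 = 73.8% → Variant B
New users: Variant A 21/72 = 29.2%, Variant B 381/926 = 41.1% → Variant B
Power users: Variant A 163/317 = 51.4%, Variant B 211/319 = 66.1% → Variant B
Overall: Variant A 670/1193 = 56.2%, Variant B 651/1325 = 49.1% → Variant A
Variant B wins each user group but Variant A wins overall — the comparison reverses. Variant B's views skew toward new users, which has a lower base rate.

No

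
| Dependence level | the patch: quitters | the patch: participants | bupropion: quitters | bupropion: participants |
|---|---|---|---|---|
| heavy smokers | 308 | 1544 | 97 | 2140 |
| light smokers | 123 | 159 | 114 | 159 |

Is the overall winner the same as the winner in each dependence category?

Yes

Heavy smokers: the patch 308/1544 = 19.9%, bupropion 97/2140 = 4.5% → the patch
Light smokers: the patch 123/159 = 77.4%, bupropion 114/159 = 71.7% → the patch
Overall: the patch 431/1703 = 25.3%, bupropion 211/2299 = 9.2% → the patch
The patch wins overall and in every dependence group — no reversal.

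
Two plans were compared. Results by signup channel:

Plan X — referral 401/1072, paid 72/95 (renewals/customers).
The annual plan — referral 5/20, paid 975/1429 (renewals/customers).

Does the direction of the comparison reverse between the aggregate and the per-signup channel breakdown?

Referral: Plan X 401/1072 = 37.4%, the annual plan 5/20 = 25.0% → Plan X
Paid: Plan X 72/95 = 75.8%, the annual plan 975/1429 = 68.2% → Plan X
Overall: Plan X 473/1167 = 40.5%, the annual plan 980/1449 = 67.6% → the annual plan
Plan X wins each signup group but the annual plan wins overall — the comparison reverses. Plan X's customers skew toward referral, which has a lower base rate.

Yes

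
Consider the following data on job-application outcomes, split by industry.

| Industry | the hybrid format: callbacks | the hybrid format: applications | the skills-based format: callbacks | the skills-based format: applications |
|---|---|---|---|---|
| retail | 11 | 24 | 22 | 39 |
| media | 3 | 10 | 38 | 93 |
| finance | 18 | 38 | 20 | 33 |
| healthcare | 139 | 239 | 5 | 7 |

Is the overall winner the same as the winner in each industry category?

Retail: the hybrid format 11/24 = 45.8%, the skills-based format 22/39 = 56.4% → the skills-based format
Media: the hybrid format 3/10 = 30.0%, the skills-based format 38/93 = 40.9% → the skills-based format
Finance: the hybrid format 18/38 = 47.4%, the skills-based format 20/33 = 60.6% → the skills-based format
Healthcare: the hybrid format 139/239 = 58.2%, the skills-based format 5/7 = 71.4% → the skills-based format
Overall: the hybrid format 171/311 = 55.0%, the skills-based format 85/172 = 49.4% → the hybrid format
The skills-based format wins each industry group but the hybrid format wins overall — the comparison reverses. The skills-based format's applications skew toward media, which has a lower base rate.

No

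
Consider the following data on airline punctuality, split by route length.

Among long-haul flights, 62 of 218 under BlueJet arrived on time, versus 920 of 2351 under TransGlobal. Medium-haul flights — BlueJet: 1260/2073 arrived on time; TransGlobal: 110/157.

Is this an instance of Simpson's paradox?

Long-haul: BlueJet 62/218 = 28.4%, TransGlobal 920/2351 = 39.1% → TransGlobal
Medium-haul: BlueJet 1260/2073 = 60.8%, TransGlobal 110/157 = 70.1% → TransGlobal
Overall: BlueJet 1322/2291 = 57.7%, TransGlobal 1030/2508 = 41.1% → BlueJet
TransGlobal wins each route group but BlueJet wins overall — the comparison reverses. TransGlobal's flights skew toward long-haul, which has a lower base rate.

Yes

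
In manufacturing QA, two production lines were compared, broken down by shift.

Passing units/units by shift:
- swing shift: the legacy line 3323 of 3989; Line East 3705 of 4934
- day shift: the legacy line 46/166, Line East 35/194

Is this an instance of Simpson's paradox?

Swing shift: the legacy line 3323/3989 = 83.3%, Line East 3705/4934 = 75.1% → the legacy line
Day shift: the legacy line 46/166 = 27.7%, Line East 35/194 = 18.0% → the legacy line
Overall: the legacy line 3369/4155 = 81.1%, Line East 3740/5128 = 72.9% → the legacy line
The legacy line wins overall and in every shift group — no reversal.

No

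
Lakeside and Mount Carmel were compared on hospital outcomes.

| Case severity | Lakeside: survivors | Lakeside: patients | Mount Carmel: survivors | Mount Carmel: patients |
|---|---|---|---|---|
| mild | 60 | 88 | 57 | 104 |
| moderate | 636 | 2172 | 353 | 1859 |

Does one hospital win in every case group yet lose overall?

No

Mild: Lakeside 60/88 = 68.2%, Mount Carmel 57/104 = 54.8% → Lakeside
Moderate: Lakeside 636/2172 = 29.3%, Mount Carmel 353/1859 = 19.0% → Lakeside
Overall: Lakeside 696/2260 = 30.8%, Mount Carmel 410/1963 = 20.9% → Lakeside
Lakeside wins overall and in every case group — no reversal.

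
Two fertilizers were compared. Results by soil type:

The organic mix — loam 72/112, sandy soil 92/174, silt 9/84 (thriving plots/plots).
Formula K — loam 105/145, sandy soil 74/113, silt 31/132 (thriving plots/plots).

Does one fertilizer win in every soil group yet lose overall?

No

Loam: the organic mix 72/112 = 64.3%, Formula K 105/145 = 72.4% → Formula K
Sandy soil: the organic mix 92/174 = 52.9%, Formula K 74/113 = 65.5% → Formula K
Silt: the organic mix 9/84 = 10.7%, Formula K 31/132 = 23.5% → Formula K
Overall: the organic mix 173/370 = 46.8%, Formula K 210/390 = 53.8% → Formula K
Formula K wins overall and in every soil group — no reversal.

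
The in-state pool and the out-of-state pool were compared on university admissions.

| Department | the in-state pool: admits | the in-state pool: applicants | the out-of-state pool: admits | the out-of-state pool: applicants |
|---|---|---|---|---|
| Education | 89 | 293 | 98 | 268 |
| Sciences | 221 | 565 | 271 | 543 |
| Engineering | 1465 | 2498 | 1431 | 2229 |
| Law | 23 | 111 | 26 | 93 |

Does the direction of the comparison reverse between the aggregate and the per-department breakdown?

No

Education: the in-state pool 89/293 = 30.4%, the out-of-state pool 98/268 = 36.6% → the out-of-state pool
Sciences: the in-state pool 221/565 = 39.1%, the out-of-state pool 271/543 = 49.9% → the out-of-state pool
Engineering: the in-state pool 1465/2498 = 58.6%, the out-of-state pool 1431/2229 = 64.2% → the out-of-state pool
Law: the in-state pool 23/111 = 20.7%, the out-of-state pool 26/93 = 28.0% → the out-of-state pool
Overall: the in-state pool 1798/3467 = 51.9%, the out-of-state pool 1826/3133 = 58.3% → the out-of-state pool
The out-of-state pool wins overall and in every department group — no reversal.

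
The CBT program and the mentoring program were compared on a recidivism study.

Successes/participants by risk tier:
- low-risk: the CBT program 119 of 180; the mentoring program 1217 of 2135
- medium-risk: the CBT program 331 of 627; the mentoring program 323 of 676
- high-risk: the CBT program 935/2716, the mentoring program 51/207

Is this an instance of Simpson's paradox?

Low-risk: the CBT program 119/180 = 66.1%, the mentoring program 1217/2135 = 57.0% → the CBT program
Medium-risk: the CBT program 331/627 = 52.8%, the mentoring program 323/676 = 47.8% → the CBT program
High-risk: the CBT program 935/2716 = 34.4%, the mentoring program 51/207 = 24.6% → the CBT program
Overall: the CBT program 1385/3523 = 39.3%, the mentoring program 1591/3018 = 52.7% → the mentoring program
The CBT program wins each risk group but the mentoring program wins overall — the comparison reverses. The CBT program's participants skew toward high-risk, which has a lower base rate.

Yes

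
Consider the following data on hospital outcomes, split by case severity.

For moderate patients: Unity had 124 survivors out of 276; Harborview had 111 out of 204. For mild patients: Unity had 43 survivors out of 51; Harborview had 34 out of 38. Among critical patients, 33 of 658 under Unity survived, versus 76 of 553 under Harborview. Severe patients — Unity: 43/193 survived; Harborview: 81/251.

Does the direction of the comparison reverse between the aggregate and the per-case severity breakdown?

Moderate: Unity 124/276 = 44.9%, Harborview 111/204 = 54.4% → Harborview
Mild: Unity 43/51 = 84.3%, Harborview 34/38 = 89.5% → Harborview
Critical: Unity 33/658 = 5.0%, Harborview 76/553 = 13.7% → Harborview
Severe: Unity 43/193 = 22.3%, Harborview 81/251 = 32.3% → Harborview
Overall: Unity 243/1178 = 20.6%, Harborview 302/1046 = 28.9% → Harborview
Harborview wins overall and in every case group — no reversal.

No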